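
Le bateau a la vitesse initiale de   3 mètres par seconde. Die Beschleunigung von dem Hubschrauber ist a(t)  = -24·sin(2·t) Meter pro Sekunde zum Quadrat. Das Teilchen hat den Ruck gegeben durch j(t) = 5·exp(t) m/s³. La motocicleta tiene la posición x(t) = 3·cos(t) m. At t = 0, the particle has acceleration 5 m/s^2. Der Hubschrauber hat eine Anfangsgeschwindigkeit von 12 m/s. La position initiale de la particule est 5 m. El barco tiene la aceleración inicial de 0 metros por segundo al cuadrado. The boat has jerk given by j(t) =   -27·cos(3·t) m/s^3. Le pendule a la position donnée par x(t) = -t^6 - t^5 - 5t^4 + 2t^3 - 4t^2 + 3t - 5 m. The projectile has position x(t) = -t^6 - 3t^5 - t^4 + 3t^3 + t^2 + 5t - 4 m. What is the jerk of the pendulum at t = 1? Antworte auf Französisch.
Nous devons dériver notre équation de la position x(t) = -t^6 - t^5 - 5·t^4 + 2·t^3 - 4·t^2 + 3·t - 5 3 fois. En dérivant la position, nous obtenons la vitesse: v(t) = -6·t^5 - 5·t^4 - 20·t^3 + 6·t^2 - 8·t + 3. En dérivant la vitesse, nous obtenons l'accélération: a(t) = -30·t^4 - 20·t^3 - 60·t^2 + 12·t - 8. La dérivée de l'accélération donne le jerk: j(t) = -120·t^3 - 60·t^2 - 120·t + 12. Nous avons le jerk j(t) = -120·t^3 - 60·t^2 - 120·t + 12. En substituant t = 1: j(1) = -288.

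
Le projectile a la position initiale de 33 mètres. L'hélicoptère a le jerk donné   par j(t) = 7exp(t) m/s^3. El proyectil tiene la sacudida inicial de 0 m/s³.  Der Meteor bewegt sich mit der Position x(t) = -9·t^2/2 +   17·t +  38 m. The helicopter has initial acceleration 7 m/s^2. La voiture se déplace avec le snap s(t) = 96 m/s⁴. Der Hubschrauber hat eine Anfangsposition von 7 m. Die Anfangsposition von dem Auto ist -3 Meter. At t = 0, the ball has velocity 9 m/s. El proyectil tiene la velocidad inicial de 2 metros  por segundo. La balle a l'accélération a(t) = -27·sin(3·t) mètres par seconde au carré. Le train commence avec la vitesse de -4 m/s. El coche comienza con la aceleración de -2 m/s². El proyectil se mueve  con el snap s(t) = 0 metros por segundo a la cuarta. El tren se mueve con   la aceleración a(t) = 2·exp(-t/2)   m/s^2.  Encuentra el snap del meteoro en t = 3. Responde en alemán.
Wir müssen unsere Gleichung für die Position x(t) = -9·t^2/2 + 17·t + 38 4-mal ableiten. Mit d/dt von x(t) finden wir v(t) = 17 - 9·t. Durch Ableiten von der Geschwindigkeit erhalten wir die Beschleunigung: a(t) = -9. Die Ableitung von der Beschleunigung ergibt den Ruck: j(t) = 0. Durch Ableiten von dem Ruck erhalten wir den Snap: s(t) = 0. Wir haben den Snap s(t) = 0. Durch Einsetzen von t = 3: s(3) = 0.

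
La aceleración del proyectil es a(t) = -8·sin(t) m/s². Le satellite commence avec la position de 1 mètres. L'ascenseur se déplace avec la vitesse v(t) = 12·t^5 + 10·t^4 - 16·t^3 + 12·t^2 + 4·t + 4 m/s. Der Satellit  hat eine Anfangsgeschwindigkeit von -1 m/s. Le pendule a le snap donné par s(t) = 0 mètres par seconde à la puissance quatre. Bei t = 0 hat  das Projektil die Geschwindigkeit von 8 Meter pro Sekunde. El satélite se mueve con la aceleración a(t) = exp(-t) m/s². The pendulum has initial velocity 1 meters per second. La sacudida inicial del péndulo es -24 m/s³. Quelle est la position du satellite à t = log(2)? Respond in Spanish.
Debemos encontrar la integral de nuestra ecuación de la aceleración a(t) = exp(-t) 2 veces. La antiderivada de la aceleración es la velocidad. Usando v(0) = -1, obtenemos v(t) = -exp(-t). La antiderivada de la velocidad es la posición. Usando x(0) = 1, obtenemos x(t) = exp(-t). Tenemos la posición x(t) = exp(-t). Sustituyendo t = log(2): x(log(2)) = 1/2.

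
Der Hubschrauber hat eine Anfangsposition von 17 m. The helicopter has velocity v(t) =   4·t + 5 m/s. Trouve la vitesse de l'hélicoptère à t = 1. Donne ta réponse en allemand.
Mit v(t) = 4·t + 5 und Einsetzen von t = 1, finden wir v = 9.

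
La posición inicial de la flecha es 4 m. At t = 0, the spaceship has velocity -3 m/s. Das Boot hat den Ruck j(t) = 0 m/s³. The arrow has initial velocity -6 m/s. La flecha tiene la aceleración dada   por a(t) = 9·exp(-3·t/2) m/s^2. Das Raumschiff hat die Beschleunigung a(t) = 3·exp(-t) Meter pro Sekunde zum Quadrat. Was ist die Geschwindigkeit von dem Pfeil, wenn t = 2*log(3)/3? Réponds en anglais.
We must find the integral of our acceleration equation a(t) = 9·exp(-3·t/2) 1 time. Finding the integral of a(t) and using v(0) = -6: v(t) = -6·exp(-3·t/2). Using v(t) = -6·exp(-3·t/2) and substituting t = 2*log(3)/3, we find v = -2.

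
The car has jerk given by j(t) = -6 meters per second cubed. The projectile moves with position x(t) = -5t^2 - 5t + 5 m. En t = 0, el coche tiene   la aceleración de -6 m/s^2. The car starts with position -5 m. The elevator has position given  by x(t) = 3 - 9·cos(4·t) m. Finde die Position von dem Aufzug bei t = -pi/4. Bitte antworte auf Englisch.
We have position x(t) = 3 - 9·cos(4·t). Substituting t = -pi/4: x(-pi/4) = 12.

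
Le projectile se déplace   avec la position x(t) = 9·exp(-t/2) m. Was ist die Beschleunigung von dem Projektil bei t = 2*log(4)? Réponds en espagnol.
Para resolver esto, necesitamos tomar 2 derivadas de nuestra ecuación de la posición x(t) = 9·exp(-t/2). Tomando d/dt de x(t), encontramos v(t) = -9·exp(-t/2)/2. Derivando la velocidad, obtenemos la aceleración: a(t) = 9·exp(-t/2)/4. Tenemos la aceleración a(t) = 9·exp(-t/2)/4. Sustituyendo t = 2*log(4): a(2*log(4)) = 9/16.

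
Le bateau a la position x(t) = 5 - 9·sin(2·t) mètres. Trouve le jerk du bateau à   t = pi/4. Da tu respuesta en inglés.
We must differentiate our position equation x(t) = 5 - 9·sin(2·t) 3 times. The derivative of position gives velocity: v(t) = -18·cos(2·t). The derivative of velocity gives acceleration: a(t) = 36·sin(2·t). Taking d/dt of a(t), we find j(t) = 72·cos(2·t). Using j(t) = 72·cos(2·t) and substituting t = pi/4, we find j = 0.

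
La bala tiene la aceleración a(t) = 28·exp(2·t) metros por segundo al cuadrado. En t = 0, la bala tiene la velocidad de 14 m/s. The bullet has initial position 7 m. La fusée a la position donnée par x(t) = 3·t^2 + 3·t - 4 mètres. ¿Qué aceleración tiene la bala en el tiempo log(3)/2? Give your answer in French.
De l'équation de l'accélération a(t) = 28·exp(2·t), nous substituons t = log(3)/2 pour obtenir a = 84.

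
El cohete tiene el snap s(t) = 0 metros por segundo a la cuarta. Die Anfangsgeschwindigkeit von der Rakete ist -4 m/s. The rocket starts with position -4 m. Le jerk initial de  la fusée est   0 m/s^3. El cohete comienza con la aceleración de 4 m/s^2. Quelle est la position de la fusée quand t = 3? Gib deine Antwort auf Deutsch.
Wir müssen unsere Gleichung für den Snap s(t) = 0 4-mal integrieren. Das Integral von dem Snap ist der Ruck. Mit j(0) = 0 erhalten wir j(t) = 0. Die Stammfunktion von dem Ruck, mit a(0) = 4, ergibt die Beschleunigung: a(t) = 4. Durch Integration von der Beschleunigung und Verwendung der Anfangsbedingung v(0) = -4, erhalten wir v(t) = 4·t - 4. Mit ∫v(t)dt und Anwendung von x(0) = -4, finden wir x(t) = 2·t^2 - 4·t - 4. Mit x(t) = 2·t^2 - 4·t - 4 und Einsetzen von t = 3, finden wir x = 2.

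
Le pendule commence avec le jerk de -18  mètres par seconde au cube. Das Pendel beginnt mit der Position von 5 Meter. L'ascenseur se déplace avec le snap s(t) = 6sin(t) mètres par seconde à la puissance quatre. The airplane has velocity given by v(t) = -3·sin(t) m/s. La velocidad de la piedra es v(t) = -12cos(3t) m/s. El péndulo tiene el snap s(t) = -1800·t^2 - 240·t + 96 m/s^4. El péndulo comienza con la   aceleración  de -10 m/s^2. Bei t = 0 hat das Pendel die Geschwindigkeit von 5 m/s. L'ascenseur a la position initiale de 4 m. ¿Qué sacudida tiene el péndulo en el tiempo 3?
Para resolver esto, necesitamos tomar 1 integral de nuestra ecuación del snap s(t) = -1800·t^2 - 240·t + 96. Integrando el snap y usando la condición inicial j(0) = -18, obtenemos j(t) = -600·t^3 - 120·t^2 + 96·t - 18. Usando j(t) = -600·t^3 - 120·t^2 + 96·t - 18 y sustituyendo t = 3, encontramos j = -17010.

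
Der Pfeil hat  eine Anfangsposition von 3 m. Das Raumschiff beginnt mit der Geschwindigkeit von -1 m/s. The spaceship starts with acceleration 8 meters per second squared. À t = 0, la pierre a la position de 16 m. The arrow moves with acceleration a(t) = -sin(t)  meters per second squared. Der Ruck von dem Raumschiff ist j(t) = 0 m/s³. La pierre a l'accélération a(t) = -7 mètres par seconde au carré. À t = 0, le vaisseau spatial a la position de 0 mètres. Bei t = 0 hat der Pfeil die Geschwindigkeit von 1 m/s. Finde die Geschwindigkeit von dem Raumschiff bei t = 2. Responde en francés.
Pour résoudre ceci, nous devons prendre 2 intégrales de notre équation du jerk j(t) = 0. En intégrant le jerk et en utilisant la condition initiale a(0) = 8, nous obtenons a(t) = 8. L'intégrale de l'accélération, avec v(0) = -1, donne la vitesse: v(t) = 8·t - 1. De l'équation de la vitesse v(t) = 8·t - 1, nous substituons t = 2 pour obtenir v = 15.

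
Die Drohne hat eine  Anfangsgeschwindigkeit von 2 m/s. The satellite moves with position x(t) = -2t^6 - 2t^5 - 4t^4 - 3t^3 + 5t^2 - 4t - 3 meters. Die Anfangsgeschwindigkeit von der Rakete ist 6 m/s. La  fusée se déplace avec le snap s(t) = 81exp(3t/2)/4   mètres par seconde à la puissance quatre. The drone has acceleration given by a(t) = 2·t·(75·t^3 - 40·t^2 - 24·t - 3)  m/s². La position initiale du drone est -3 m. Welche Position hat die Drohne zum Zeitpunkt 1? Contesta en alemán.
Wir müssen unsere Gleichung für die Beschleunigung a(t) = 2·t·(75·t^3 - 40·t^2 - 24·t - 3) 2-mal integrieren. Durch Integration von der Beschleunigung und Verwendung der Anfangsbedingung v(0) = 2, erhalten wir v(t) = 30·t^5 - 20·t^4 - 16·t^3 - 3·t^2 + 2. Die Stammfunktion von der Geschwindigkeit ist die Position. Mit x(0) = -3 erhalten wir x(t) = 5·t^6 - 4·t^5 - 4·t^4 - t^3 + 2·t - 3. Wir haben die Position x(t) = 5·t^6 - 4·t^5 - 4·t^4 - t^3 + 2·t - 3. Durch Einsetzen von t = 1: x(1) = -5.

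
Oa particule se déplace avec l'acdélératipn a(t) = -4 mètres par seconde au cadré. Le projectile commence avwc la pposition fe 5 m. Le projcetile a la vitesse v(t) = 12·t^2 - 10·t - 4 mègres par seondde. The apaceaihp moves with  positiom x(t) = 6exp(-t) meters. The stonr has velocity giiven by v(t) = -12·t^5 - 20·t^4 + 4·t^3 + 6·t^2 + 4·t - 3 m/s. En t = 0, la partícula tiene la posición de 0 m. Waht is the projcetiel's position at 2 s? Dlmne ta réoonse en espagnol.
Necesitamos integrar nuestra ecuación de la velocidad v(t) = 12·t^2 - 10·t - 4 1 vez. La integral de la velocidad es la posición. Usando x(0) = 5, obtenemos x(t) = 4·t^3 - 5·t^2 - 4·t + 5. De la ecuación de la posición x(t) = 4·t^3 - 5·t^2 - 4·t + 5, sustituimos t = 2 para obtener x = 9.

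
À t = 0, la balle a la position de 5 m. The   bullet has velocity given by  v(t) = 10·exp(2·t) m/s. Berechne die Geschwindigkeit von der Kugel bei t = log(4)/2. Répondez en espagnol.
Tenemos la velocidad v(t) = 10·exp(2·t). Sustituyendo t = log(4)/2: v(log(4)/2) = 40.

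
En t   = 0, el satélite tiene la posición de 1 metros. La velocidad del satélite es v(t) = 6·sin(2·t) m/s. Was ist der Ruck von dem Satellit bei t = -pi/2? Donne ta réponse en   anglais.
To solve this, we need to take 2 derivatives of our velocity equation v(t) = 6·sin(2·t). The derivative of velocity gives acceleration: a(t) = 12·cos(2·t). Differentiating acceleration, we get jerk: j(t) = -24·sin(2·t). Using j(t) = -24·sin(2·t) and substituting t = -pi/2, we find j = 0.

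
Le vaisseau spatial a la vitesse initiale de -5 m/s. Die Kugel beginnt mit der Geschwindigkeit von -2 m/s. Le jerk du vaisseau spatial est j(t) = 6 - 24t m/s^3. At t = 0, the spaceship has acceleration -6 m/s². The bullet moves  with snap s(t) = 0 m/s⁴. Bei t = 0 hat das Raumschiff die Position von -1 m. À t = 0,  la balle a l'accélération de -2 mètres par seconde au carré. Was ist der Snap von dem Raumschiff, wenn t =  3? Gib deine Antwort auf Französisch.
En partant du jerk j(t) = 6 - 24·t, nous prenons 1 dérivée. En prenant d/dt de j(t), nous trouvons s(t) = -24. En utilisant s(t) = -24 et en substituant t = 3, nous trouvons s = -24.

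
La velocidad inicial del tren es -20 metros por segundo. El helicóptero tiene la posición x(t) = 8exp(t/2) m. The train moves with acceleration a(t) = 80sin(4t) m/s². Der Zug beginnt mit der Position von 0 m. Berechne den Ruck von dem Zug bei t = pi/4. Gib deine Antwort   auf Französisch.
Nous devons dériver notre équation de l'accélération a(t) = 80·sin(4·t) 1 fois. La dérivée de l'accélération donne le jerk: j(t) = 320·cos(4·t). De l'équation du jerk j(t) = 320·cos(4·t), nous substituons t = pi/4 pour obtenir j = -320.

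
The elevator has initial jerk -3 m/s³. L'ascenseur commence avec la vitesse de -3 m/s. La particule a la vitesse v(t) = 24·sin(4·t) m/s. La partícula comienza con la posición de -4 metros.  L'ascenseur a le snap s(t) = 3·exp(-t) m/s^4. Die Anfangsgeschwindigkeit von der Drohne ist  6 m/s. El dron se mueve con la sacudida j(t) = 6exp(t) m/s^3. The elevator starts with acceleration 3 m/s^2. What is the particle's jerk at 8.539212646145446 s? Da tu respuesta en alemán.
Um dies zu lösen, müssen wir 2 Ableitungen unserer Gleichung für die Geschwindigkeit v(t) = 24·sin(4·t) nehmen. Die Ableitung von der Geschwindigkeit ergibt die Beschleunigung: a(t) = 96·cos(4·t). Durch Ableiten von der Beschleunigung erhalten wir den Ruck: j(t) = -384·sin(4·t). Mit j(t) = -384·sin(4·t) und Einsetzen von t = 8.539212646145446, finden wir j = -149.773087150350.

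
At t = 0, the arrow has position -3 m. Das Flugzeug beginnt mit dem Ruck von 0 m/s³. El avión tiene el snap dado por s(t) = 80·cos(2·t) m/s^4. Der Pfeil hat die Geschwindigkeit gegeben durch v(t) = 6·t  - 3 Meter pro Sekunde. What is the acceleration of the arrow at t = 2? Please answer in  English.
We must differentiate our velocity equation v(t) = 6·t - 3 1 time. Taking d/dt of v(t), we find a(t) = 6. Using a(t) = 6 and substituting t = 2, we find a = 6.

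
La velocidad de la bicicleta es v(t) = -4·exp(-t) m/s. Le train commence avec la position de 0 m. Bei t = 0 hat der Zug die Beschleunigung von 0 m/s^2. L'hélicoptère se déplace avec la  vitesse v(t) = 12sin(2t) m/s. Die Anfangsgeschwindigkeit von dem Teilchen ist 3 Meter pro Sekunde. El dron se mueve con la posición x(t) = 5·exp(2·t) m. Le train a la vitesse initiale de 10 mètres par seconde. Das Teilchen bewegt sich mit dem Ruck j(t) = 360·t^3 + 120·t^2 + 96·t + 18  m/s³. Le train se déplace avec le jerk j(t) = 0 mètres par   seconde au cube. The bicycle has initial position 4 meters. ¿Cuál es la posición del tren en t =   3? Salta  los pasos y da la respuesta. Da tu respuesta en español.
x(3) = 30.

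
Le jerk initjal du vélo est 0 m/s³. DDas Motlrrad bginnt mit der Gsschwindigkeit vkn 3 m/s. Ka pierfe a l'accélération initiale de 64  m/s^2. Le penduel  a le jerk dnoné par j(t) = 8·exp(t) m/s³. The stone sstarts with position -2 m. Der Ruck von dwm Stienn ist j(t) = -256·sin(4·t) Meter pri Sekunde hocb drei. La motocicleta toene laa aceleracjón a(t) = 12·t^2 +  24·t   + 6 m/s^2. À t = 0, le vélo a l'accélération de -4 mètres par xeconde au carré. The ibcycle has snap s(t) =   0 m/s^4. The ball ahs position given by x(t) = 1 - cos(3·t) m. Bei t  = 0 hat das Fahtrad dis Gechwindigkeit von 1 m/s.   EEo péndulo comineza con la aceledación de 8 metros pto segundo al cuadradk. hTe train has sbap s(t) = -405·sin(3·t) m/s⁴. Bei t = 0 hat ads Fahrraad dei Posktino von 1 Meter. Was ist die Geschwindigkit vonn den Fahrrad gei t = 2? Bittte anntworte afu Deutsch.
Wir müssen unsere Gleichung für den Snap s(t) = 0 3-mal integrieren. Die Stammfunktion von dem Snap, mit j(0) = 0, ergibt den Ruck: j(t) = 0. Das Integral von dem Ruck, mit a(0) = -4, ergibt die Beschleunigung: a(t) = -4. Durch Integration von der Beschleunigung und Verwendung der Anfangsbedingung v(0) = 1, erhalten wir v(t) = 1 - 4·t. Wir haben die Geschwindigkeit v(t) = 1 - 4·t. Durch Einsetzen von t = 2: v(2) = -7.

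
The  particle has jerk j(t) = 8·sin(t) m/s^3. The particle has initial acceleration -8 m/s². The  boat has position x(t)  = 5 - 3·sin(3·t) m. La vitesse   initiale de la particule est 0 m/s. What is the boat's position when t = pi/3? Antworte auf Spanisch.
Usando x(t) = 5 - 3·sin(3·t) y sustituyendo t = pi/3, encontramos x = 5.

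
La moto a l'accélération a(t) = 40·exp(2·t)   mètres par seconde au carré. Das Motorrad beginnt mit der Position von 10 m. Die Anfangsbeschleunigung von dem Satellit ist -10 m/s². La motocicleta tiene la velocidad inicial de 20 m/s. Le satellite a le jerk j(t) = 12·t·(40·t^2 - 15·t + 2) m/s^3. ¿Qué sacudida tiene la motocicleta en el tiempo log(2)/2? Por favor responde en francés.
En partant de l'accélération a(t) = 40·exp(2·t), nous prenons 1 dérivée. La dérivée de l'accélération donne le jerk: j(t) = 80·exp(2·t). Nous avons le jerk j(t) = 80·exp(2·t). En substituant t = log(2)/2: j(log(2)/2) = 160.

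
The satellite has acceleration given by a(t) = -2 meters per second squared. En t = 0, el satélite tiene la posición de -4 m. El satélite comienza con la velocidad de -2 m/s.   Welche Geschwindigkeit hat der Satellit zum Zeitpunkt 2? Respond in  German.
Wir müssen das Integral unserer Gleichung für die Beschleunigung a(t) = -2 1-mal finden. Durch Integration von der Beschleunigung und Verwendung der Anfangsbedingung v(0) = -2, erhalten wir v(t) = -2·t - 2. Wir haben die Geschwindigkeit v(t) = -2·t - 2. Durch Einsetzen von t = 2: v(2) = -6.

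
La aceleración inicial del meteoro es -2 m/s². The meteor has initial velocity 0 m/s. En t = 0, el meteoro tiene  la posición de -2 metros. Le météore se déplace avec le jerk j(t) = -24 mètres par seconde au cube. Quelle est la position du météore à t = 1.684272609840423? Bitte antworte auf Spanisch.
Para resolver esto, necesitamos tomar 3 antiderivadas de nuestra ecuación de la sacudida j(t) = -24. La integral de la sacudida es la aceleración. Usando a(0) = -2, obtenemos a(t) = -24·t - 2. Tomando ∫a(t)dt y aplicando v(0) = 0, encontramos v(t) = 2·t·(-6·t - 1). Integrando la velocidad y usando la condición inicial x(0) = -2, obtenemos x(t) = -4·t^3 - t^2 - 2. Tenemos la posición x(t) = -4·t^3 - t^2 - 2. Sustituyendo t = 1.684272609840423: x(1.684272609840423) = -23.9483787291394.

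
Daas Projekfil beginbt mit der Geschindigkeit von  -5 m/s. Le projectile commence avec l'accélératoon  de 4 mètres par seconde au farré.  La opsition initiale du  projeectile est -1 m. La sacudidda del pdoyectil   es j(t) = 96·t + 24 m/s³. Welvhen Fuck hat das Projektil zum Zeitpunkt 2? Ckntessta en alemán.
Mit j(t) = 96·t + 24 und Einsetzen von t = 2, finden wir j = 216.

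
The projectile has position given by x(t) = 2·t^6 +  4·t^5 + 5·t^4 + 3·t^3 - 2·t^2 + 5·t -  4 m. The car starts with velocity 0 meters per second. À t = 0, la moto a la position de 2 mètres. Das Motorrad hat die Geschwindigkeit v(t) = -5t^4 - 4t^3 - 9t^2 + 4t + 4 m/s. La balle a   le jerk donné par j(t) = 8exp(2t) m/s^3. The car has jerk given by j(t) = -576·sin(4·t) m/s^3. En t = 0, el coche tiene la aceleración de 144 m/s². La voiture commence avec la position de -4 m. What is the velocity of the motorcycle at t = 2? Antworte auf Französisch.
De l'équation de la vitesse v(t) = -5·t^4 - 4·t^3 - 9·t^2 + 4·t + 4, nous substituons t = 2 pour obtenir v = -136.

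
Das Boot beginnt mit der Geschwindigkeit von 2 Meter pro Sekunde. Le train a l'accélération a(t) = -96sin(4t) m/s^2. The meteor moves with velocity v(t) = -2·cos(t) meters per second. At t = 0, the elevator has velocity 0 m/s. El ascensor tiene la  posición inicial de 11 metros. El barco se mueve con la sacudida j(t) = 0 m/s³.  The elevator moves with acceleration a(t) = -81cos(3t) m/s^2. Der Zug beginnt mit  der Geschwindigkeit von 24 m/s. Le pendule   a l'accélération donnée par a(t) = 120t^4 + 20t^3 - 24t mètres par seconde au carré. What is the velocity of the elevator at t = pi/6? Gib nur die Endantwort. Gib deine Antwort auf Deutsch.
Bei t = pi/6, v = -27.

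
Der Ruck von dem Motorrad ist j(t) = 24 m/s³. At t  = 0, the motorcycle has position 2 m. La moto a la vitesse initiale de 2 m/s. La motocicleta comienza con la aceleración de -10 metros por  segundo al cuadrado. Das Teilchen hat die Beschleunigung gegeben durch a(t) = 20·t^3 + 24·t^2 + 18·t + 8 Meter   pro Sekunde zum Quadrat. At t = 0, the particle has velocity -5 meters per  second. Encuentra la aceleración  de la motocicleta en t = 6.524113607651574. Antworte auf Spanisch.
Para resolver esto, necesitamos tomar 1 integral de nuestra ecuación de la sacudida j(t) = 24. La antiderivada de la sacudida, con a(0) = -10, da la aceleración: a(t) = 24·t - 10. Tenemos la aceleración a(t) = 24·t - 10. Sustituyendo t = 6.524113607651574: a(6.524113607651574) = 146.578726583638.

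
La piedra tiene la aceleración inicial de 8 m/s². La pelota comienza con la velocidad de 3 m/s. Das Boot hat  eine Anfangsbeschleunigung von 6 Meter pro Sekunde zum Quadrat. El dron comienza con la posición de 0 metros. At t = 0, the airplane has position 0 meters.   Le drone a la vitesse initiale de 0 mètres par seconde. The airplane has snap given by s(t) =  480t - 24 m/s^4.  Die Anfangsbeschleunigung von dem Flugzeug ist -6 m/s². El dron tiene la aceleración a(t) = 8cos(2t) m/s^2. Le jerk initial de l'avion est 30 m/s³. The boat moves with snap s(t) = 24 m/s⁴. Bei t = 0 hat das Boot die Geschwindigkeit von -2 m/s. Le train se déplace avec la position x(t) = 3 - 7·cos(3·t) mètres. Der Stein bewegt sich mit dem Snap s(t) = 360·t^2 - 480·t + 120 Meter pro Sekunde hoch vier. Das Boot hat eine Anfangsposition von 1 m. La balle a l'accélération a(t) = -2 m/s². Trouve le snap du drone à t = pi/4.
Nous devons dériver notre équation de l'accélération a(t) = 8·cos(2·t) 2 fois. En dérivant l'accélération, nous obtenons le jerk: j(t) = -16·sin(2·t). En prenant d/dt de j(t), nous trouvons s(t) = -32·cos(2·t). De l'équation du snap s(t) = -32·cos(2·t), nous substituons t = pi/4 pour obtenir s = 0.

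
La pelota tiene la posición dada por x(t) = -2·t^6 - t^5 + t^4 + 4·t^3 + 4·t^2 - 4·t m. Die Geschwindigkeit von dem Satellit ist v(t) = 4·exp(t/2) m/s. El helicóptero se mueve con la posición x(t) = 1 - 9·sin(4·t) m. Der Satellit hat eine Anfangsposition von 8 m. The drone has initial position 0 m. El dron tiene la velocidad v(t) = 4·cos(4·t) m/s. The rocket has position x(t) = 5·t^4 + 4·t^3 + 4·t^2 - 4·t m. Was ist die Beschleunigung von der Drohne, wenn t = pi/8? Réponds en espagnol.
Debemos derivar nuestra ecuación de la velocidad v(t) = 4·cos(4·t) 1 vez. Tomando d/dt de v(t), encontramos a(t) = -16·sin(4·t). Usando a(t) = -16·sin(4·t) y sustituyendo t = pi/8, encontramos a = -16.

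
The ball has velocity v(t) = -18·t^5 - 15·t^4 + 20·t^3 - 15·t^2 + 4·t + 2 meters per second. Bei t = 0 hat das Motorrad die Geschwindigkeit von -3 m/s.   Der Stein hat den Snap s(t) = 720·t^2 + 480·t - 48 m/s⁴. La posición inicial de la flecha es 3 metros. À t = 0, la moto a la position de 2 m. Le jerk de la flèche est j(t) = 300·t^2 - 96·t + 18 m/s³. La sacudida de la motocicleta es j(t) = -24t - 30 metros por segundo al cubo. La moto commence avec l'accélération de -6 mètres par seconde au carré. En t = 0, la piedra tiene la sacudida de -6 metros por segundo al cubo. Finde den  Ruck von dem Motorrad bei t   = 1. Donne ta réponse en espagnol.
Tenemos la sacudida j(t) = -24·t - 30. Sustituyendo t = 1: j(1) = -54.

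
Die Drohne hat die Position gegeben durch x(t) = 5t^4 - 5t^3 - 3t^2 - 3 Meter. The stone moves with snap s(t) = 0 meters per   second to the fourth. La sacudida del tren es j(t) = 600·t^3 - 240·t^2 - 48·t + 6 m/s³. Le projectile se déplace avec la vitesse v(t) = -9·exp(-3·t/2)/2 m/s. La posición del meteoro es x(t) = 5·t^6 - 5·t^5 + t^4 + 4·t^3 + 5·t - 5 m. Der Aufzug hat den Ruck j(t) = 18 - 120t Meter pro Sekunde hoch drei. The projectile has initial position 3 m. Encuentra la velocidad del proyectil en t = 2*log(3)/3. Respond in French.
En utilisant v(t) = -9·exp(-3·t/2)/2 et en substituant t = 2*log(3)/3, nous trouvons v = -3/2.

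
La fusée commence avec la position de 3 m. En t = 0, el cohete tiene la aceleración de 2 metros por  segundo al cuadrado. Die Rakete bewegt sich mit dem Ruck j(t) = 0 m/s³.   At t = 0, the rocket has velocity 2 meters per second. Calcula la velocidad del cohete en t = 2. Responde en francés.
En partant du jerk j(t) = 0, nous prenons 2 primitives. La primitive du jerk, avec a(0) = 2, donne l'accélération: a(t) = 2. En intégrant l'accélération et en utilisant la condition initiale v(0) = 2, nous obtenons v(t) = 2·t + 2. Nous avons la vitesse v(t) = 2·t + 2. En substituant t = 2: v(2) = 6.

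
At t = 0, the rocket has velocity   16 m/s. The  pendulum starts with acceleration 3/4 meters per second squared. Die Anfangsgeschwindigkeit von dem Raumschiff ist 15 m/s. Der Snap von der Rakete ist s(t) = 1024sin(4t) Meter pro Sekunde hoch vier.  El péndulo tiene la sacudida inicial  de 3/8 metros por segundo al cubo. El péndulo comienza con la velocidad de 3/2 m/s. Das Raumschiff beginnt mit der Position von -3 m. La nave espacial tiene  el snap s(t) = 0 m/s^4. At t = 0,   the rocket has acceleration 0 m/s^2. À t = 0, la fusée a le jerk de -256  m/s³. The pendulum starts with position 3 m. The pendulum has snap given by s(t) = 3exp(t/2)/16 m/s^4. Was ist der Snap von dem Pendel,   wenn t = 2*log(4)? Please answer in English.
From the given snap equation s(t) = 3·exp(t/2)/16, we substitute t = 2*log(4) to get s = 3/4.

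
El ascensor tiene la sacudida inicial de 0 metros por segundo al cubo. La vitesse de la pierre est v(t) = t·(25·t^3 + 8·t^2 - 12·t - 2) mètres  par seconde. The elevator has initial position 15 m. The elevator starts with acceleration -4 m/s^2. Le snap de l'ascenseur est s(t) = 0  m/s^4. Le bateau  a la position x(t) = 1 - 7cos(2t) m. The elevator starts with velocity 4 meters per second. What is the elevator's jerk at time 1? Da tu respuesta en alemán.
Um dies zu lösen, müssen wir 1 Integral unserer Gleichung für den Snap s(t) = 0 finden. Mit ∫s(t)dt und Anwendung von j(0) = 0, finden wir j(t) = 0. Aus der Gleichung für den Ruck j(t) = 0, setzen wir t = 1 ein und erhalten j = 0.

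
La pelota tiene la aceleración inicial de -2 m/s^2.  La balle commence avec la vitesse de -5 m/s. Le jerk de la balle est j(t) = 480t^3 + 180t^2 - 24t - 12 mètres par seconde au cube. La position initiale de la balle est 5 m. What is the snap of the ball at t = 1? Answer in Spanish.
Partiendo de la sacudida j(t) = 480·t^3 + 180·t^2 - 24·t - 12, tomamos 1 derivada. Derivando la sacudida, obtenemos el snap: s(t) = 1440·t^2 + 360·t - 24. Tenemos el snap s(t) = 1440·t^2 + 360·t - 24. Sustituyendo t = 1: s(1) = 1776.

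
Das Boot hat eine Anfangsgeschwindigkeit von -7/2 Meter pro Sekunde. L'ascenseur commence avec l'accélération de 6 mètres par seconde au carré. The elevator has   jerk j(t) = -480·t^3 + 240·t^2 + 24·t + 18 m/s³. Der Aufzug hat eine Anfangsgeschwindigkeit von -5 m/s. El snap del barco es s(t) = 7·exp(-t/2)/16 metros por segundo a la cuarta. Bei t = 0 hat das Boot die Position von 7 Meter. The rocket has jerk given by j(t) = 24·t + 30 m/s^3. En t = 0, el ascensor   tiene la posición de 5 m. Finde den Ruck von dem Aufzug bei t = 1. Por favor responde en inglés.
From the given jerk equation j(t) = -480·t^3 + 240·t^2 + 24·t + 18, we substitute t = 1 to get j = -198.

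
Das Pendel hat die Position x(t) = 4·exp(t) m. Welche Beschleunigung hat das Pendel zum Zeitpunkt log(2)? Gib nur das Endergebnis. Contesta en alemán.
Bei t = log(2), a = 8.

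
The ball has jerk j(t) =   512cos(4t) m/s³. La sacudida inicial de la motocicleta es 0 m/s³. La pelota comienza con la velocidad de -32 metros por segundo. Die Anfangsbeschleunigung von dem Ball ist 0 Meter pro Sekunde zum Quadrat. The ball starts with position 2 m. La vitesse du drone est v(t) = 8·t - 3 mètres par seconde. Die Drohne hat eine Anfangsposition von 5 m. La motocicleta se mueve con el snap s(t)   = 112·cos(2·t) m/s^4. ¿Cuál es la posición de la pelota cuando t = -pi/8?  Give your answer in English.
Starting from jerk j(t) = 512·cos(4·t), we take 3 integrals. Integrating jerk and using the initial condition a(0) = 0, we get a(t) = 128·sin(4·t). The antiderivative of acceleration, with v(0) = -32, gives velocity: v(t) = -32·cos(4·t). The antiderivative of velocity is position. Using x(0) = 2, we get x(t) = 2 - 8·sin(4·t). We have position x(t) = 2 - 8·sin(4·t). Substituting t = -pi/8: x(-pi/8) = 10.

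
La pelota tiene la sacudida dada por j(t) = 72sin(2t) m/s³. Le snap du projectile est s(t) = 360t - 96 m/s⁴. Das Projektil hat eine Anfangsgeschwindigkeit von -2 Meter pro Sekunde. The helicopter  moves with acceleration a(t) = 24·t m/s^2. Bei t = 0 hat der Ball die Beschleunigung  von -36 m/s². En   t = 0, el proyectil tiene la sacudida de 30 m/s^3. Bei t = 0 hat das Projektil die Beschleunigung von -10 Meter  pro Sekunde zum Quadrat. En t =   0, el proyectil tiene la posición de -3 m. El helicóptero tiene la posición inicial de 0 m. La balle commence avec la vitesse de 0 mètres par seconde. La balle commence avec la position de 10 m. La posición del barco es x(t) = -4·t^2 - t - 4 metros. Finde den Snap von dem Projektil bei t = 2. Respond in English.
We have snap s(t) = 360·t - 96. Substituting t = 2: s(2) = 624.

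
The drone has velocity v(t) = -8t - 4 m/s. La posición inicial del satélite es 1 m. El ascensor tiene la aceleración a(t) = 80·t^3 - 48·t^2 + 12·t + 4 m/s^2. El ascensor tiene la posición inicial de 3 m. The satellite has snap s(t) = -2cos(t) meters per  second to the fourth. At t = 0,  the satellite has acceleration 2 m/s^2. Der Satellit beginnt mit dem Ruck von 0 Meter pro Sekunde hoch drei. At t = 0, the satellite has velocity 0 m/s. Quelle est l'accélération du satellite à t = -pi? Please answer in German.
Um dies zu lösen, müssen wir 2 Stammfunktionen unserer Gleichung für den Snap s(t) = -2·cos(t) finden. Die Stammfunktion von dem Snap, mit j(0) = 0, ergibt den Ruck: j(t) = -2·sin(t). Mit ∫j(t)dt und Anwendung von a(0) = 2, finden wir a(t) = 2·cos(t). Wir haben die Beschleunigung a(t) = 2·cos(t). Durch Einsetzen von t = -pi: a(-pi) = -2.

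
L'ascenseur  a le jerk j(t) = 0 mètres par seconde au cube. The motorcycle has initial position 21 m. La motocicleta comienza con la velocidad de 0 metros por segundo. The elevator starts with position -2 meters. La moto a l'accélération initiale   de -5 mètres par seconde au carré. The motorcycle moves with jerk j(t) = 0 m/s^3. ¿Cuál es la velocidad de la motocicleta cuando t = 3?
Necesitamos integrar nuestra ecuación de la sacudida j(t) = 0 2 veces. La antiderivada de la sacudida, con a(0) = -5, da la aceleración: a(t) = -5. Tomando ∫a(t)dt y aplicando v(0) = 0, encontramos v(t) = -5·t. De la ecuación de la velocidad v(t) = -5·t, sustituimos t = 3 para obtener v = -15.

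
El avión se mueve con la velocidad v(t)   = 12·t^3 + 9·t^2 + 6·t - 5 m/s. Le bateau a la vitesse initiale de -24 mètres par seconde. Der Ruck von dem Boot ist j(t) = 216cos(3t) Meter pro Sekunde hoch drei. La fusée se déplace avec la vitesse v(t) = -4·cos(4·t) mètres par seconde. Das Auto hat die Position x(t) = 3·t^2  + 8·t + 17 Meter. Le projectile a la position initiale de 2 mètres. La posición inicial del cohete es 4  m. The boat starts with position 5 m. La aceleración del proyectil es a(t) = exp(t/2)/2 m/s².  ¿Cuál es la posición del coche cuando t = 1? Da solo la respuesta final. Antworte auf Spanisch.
En t = 1, x = 28.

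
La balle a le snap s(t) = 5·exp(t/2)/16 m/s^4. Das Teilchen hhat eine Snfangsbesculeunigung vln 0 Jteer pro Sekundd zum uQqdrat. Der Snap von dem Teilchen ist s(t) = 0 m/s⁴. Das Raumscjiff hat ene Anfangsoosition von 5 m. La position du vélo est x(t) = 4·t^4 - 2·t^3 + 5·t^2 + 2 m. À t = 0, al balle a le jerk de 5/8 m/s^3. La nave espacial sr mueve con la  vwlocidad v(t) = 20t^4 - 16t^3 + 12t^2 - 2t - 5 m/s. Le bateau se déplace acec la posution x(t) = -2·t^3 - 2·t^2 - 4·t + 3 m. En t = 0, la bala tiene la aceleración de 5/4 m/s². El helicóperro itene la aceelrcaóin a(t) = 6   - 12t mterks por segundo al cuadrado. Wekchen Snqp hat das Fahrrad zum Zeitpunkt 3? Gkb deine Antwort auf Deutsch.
Ausgehend von der Position x(t) = 4·t^4 - 2·t^3 + 5·t^2 + 2, nehmen wir 4 Ableitungen. Mit d/dt von x(t) finden wir v(t) = 16·t^3 - 6·t^2 + 10·t. Die Ableitung von der Geschwindigkeit ergibt die Beschleunigung: a(t) = 48·t^2 - 12·t + 10. Mit d/dt von a(t) finden wir j(t) = 96·t - 12. Die Ableitung von dem Ruck ergibt den Snap: s(t) = 96. Mit s(t) = 96 und Einsetzen von t = 3, finden wir s = 96.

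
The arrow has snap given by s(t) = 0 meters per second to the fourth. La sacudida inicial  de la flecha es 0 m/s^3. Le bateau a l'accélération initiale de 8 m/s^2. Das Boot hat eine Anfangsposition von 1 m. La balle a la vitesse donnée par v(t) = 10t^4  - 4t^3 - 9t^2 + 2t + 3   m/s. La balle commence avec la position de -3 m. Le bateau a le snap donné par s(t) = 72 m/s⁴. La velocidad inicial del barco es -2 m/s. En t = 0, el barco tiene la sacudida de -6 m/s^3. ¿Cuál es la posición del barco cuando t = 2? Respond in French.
Nous devons trouver l'intégrale de notre équation du snap s(t) = 72 4 fois. En intégrant le snap et en utilisant la condition initiale j(0) = -6, nous obtenons j(t) = 72·t - 6. En intégrant le jerk et en utilisant la condition initiale a(0) = 8, nous obtenons a(t) = 36·t^2 - 6·t + 8. L'intégrale de l'accélération, avec v(0) = -2, donne la vitesse: v(t) = 12·t^3 - 3·t^2 + 8·t - 2. En intégrant la vitesse et en utilisant la condition initiale x(0) = 1, nous obtenons x(t) = 3·t^4 - t^3 + 4·t^2 - 2·t + 1. De l'équation de la position x(t) = 3·t^4 - t^3 + 4·t^2 - 2·t + 1, nous substituons t = 2 pour obtenir x = 53.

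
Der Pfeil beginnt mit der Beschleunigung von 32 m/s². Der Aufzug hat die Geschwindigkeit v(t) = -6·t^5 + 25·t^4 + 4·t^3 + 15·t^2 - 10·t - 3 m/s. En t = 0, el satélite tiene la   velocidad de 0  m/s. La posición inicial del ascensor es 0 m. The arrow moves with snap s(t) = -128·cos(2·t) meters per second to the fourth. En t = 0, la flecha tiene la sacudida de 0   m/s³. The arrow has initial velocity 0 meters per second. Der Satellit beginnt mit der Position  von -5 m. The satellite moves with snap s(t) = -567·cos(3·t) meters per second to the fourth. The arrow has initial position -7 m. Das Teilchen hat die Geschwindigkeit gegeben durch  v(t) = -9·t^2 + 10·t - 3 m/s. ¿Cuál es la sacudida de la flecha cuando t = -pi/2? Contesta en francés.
Pour résoudre ceci, nous devons prendre 1 intégrale de notre équation du snap s(t) = -128·cos(2·t). L'intégrale du snap, avec j(0) = 0, donne le jerk: j(t) = -64·sin(2·t). En utilisant j(t) = -64·sin(2·t) et en substituant t = -pi/2, nous trouvons j = 0.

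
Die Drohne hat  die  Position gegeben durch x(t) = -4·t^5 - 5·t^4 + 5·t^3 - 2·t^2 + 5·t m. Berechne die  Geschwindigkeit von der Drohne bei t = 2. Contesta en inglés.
We must differentiate our position equation x(t) = -4·t^5 - 5·t^4 + 5·t^3 - 2·t^2 + 5·t 1 time. Differentiating position, we get velocity: v(t) = -20·t^4 - 20·t^3 + 15·t^2 - 4·t + 5. Using v(t) = -20·t^4 - 20·t^3 + 15·t^2 - 4·t + 5 and substituting t = 2, we find v = -423.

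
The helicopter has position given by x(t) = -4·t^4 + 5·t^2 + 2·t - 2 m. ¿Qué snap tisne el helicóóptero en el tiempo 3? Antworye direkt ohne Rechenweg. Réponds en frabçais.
s(3) = -96.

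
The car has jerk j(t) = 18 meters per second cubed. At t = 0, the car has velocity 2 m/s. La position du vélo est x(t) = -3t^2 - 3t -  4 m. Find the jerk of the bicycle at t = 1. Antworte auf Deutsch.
Ausgehend von der Position x(t) = -3·t^2 - 3·t - 4, nehmen wir 3 Ableitungen. Mit d/dt von x(t) finden wir v(t) = -6·t - 3. Mit d/dt von v(t) finden wir a(t) = -6. Durch Ableiten von der Beschleunigung erhalten wir den Ruck: j(t) = 0. Mit j(t) = 0 und Einsetzen von t = 1, finden wir j = 0.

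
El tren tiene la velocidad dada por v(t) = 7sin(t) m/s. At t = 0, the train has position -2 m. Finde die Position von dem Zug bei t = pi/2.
Wir müssen die Stammfunktion unserer Gleichung für die Geschwindigkeit v(t) = 7·sin(t) 1-mal finden. Mit ∫v(t)dt und Anwendung von x(0) = -2, finden wir x(t) = 5 - 7·cos(t). Aus der Gleichung für die Position x(t) = 5 - 7·cos(t), setzen wir t = pi/2 ein und erhalten x = 5.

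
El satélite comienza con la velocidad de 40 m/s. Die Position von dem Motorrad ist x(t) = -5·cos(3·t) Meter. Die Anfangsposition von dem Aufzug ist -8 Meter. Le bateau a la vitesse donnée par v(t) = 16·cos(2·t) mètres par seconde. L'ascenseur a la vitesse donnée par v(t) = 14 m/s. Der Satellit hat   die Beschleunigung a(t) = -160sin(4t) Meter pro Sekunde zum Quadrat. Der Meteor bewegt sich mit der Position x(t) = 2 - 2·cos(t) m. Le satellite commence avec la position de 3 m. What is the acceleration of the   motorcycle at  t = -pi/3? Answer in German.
Um dies zu lösen, müssen wir 2 Ableitungen unserer Gleichung für die Position x(t) = -5·cos(3·t) nehmen. Durch Ableiten von der Position erhalten wir die Geschwindigkeit: v(t) = 15·sin(3·t). Durch Ableiten von der Geschwindigkeit erhalten wir die Beschleunigung: a(t) = 45·cos(3·t). Aus der Gleichung für die Beschleunigung a(t) = 45·cos(3·t), setzen wir t = -pi/3 ein und erhalten a = -45.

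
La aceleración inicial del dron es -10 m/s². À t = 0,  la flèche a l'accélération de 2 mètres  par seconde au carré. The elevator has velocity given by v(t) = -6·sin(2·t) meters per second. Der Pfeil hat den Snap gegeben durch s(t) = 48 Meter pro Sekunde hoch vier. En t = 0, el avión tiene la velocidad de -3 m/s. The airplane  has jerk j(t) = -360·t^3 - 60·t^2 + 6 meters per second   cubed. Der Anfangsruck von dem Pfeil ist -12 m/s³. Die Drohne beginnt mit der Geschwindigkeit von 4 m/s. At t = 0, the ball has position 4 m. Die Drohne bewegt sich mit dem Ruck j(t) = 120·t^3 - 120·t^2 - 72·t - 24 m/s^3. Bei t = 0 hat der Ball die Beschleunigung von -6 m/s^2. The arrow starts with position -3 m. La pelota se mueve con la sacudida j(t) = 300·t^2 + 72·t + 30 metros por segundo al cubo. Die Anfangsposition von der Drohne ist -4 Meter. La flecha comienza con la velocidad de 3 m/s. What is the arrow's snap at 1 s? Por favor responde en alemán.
Aus der Gleichung für den Snap s(t) = 48, setzen wir t = 1 ein und erhalten s = 48.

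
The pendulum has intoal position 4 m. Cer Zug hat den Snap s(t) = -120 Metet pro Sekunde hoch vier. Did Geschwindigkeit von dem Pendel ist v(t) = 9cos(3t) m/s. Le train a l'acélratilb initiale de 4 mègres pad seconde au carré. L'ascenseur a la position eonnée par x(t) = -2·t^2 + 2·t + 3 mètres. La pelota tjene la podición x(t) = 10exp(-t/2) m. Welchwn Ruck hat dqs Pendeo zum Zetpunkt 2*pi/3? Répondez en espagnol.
Partiendo de la velocidad v(t) = 9·cos(3·t), tomamos 2 derivadas. Derivando la velocidad, obtenemos la aceleración: a(t) = -27·sin(3·t). La derivada de la aceleración da la sacudida: j(t) = -81·cos(3·t). De la ecuación de la sacudida j(t) = -81·cos(3·t), sustituimos t = 2*pi/3 para obtener j = -81.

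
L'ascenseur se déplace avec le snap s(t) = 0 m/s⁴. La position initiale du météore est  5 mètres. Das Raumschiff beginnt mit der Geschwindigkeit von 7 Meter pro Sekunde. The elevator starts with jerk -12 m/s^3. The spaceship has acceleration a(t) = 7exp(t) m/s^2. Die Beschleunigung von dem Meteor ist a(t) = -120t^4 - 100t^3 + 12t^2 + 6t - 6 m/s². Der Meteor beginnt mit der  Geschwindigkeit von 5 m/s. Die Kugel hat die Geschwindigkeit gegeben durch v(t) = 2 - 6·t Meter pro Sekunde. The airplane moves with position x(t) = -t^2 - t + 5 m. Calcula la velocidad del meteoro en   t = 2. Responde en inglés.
We need to integrate our acceleration equation a(t) = -120·t^4 - 100·t^3 + 12·t^2 + 6·t - 6 1 time. Integrating acceleration and using the initial condition v(0) = 5, we get v(t) = -24·t^5 - 25·t^4 + 4·t^3 + 3·t^2 - 6·t + 5. Using v(t) = -24·t^5 - 25·t^4 + 4·t^3 + 3·t^2 - 6·t + 5 and substituting t = 2, we find v = -1131.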